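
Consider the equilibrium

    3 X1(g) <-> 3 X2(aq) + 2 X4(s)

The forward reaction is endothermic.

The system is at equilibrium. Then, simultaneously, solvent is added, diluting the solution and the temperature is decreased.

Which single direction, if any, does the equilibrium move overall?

cannot be determined

Dilution lowers every aqueous concentration by the same factor. Δn_aq = 3 − 0 = +3, so the system shifts toward the side with more dissolved moles — to the right.
The forward reaction is endothermic. Lowering T favours the exothermic direction — shift to the left.
The individual effects push in opposite directions; without quantitative information the net direction cannot be determined.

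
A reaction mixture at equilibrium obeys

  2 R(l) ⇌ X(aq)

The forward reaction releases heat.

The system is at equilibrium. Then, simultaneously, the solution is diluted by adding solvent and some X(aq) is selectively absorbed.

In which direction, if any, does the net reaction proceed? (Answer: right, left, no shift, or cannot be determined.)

Dilution lowers every aqueous concentration by the same factor. Δn_aq = 1 − 0 = +1, so the system shifts toward the side with more dissolved moles — to the right.
Removing X (aq), a product, drives the reaction to the right.
All effects act in the same direction — net shift to the right.

right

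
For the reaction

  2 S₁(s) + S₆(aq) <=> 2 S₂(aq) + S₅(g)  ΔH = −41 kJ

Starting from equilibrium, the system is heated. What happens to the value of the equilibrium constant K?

decreases

K depends on temperature via the van 't Hoff relation. The forward reaction is exothermic, so raising T decreases K.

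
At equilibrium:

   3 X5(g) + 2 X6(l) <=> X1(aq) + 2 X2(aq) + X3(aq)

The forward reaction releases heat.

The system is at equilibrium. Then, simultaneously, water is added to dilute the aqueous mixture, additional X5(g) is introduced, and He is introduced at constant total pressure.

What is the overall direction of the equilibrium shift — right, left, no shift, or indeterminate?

cannot be determined

Dilution lowers every aqueous concentration by the same factor. Δn_aq = 4 − 0 = +4, so the system shifts toward the side with more dissolved moles — to the right.
Adding X5 (g), a reactant, drives the reaction to the right.
Adding inert gas at constant total pressure expands the volume and lowers every reacting partial pressure. With Δn_gas = 0 − 3 = -3, Q moves away from K toward the side with fewer gas moles, so the system shifts toward the side with more gas moles — to the left.
The individual effects push in opposite directions; without quantitative information the net direction cannot be determined.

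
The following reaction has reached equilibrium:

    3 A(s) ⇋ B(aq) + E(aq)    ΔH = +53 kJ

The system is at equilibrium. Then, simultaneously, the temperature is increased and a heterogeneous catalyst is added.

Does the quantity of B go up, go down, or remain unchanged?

increases

The forward reaction is endothermic. Raising T favours the endothermic direction — shift to the right.
A catalyst speeds both forward and reverse rates equally; it changes neither Q nor K — no shift from this change.
The net shift is to the right. B is a product, so its amount increases.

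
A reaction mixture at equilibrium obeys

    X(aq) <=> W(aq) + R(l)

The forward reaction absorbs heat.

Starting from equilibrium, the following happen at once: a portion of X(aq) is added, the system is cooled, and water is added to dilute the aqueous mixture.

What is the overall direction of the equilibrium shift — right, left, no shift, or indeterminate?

Adding X (aq), a reactant, drives the reaction to the right.
The forward reaction is endothermic. Lowering T favours the exothermic direction — shift to the left.
Dilution scales every aqueous concentration by the same factor. Δn_aq = 1 − 1 = 0, so Q is unchanged — no shift.
The individual effects push in opposite directions; without quantitative information the net direction cannot be determined.

cannot be determined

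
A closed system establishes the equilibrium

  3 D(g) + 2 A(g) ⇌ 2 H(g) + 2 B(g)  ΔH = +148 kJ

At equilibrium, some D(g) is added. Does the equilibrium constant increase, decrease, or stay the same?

The equilibrium constant depends only on temperature. This perturbation may move the position of equilibrium, but since T is unchanged, K itself is unchanged.

unchanged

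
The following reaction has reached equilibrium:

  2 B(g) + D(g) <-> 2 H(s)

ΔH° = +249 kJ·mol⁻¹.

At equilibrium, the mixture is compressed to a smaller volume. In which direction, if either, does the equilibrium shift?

Gas moles: reactants 3, products 0 (Δn_gas = -3). Compression shifts the system toward the side with fewer moles of gas — to the right.

right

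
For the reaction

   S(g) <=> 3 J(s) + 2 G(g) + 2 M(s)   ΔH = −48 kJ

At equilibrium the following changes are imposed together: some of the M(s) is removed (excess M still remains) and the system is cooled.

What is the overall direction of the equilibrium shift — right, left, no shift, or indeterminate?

M is a pure solid; its activity is 1 regardless of amount, so Q is unaffected — no shift from this change.
The forward reaction is exothermic. Lowering T favours the exothermic direction — shift to the right.
Only the nonzero effect(s) matter; the net shift is to the right.

right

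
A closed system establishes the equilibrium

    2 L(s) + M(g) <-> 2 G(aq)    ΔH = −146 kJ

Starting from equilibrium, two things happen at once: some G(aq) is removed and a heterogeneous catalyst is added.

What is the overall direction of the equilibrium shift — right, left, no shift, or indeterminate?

Removing G (aq), a product, drives the reaction to the right.
A catalyst speeds both forward and reverse rates equally; it changes neither Q nor K — no shift from this change.
Only the nonzero effect(s) matter; the net shift is to the right.

right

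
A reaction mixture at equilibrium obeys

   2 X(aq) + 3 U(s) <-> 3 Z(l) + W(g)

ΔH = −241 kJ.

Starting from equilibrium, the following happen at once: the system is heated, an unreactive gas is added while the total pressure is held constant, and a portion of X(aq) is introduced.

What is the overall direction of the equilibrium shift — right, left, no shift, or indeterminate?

The forward reaction is exothermic. Raising T favours the endothermic direction — shift to the left.
Adding inert gas at constant total pressure expands the volume and lowers every reacting partial pressure. With Δn_gas = 1 − 0 = +1, Q moves away from K toward the side with fewer gas moles, so the system shifts toward the side with more gas moles — to the right.
Adding X (aq), a reactant, drives the reaction to the right.
The individual effects push in opposite directions; without quantitative information the net direction cannot be determined.

cannot be determined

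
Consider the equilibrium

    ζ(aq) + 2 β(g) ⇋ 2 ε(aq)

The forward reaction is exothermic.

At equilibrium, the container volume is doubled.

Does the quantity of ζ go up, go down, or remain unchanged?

Gas moles: reactants 2, products 0 (Δn_gas = -2). Expansion shifts the system toward the side with more moles of gas — to the left.
The net shift is to the left. ζ is a reactant, so its amount increases.

increases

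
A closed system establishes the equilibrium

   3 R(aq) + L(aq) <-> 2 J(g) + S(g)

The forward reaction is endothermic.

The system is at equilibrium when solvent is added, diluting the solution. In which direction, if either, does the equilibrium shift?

left

Dilution lowers every aqueous concentration by the same factor. Δn_aq = 0 − 4 = -4, so the system shifts toward the side with more dissolved moles — to the left.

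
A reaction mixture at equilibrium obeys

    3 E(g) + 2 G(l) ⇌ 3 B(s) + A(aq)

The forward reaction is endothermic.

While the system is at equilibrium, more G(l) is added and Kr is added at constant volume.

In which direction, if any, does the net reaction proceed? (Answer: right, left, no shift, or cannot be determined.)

G is a pure liquid; its activity is 1 regardless of amount, so Q is unaffected — no shift from this change.
At constant volume, adding an inert gas leaves every reacting species' partial pressure unchanged, so Q is unchanged — no shift from this change.
None of the changes alters Q relative to K, so there is no net shift.

no shift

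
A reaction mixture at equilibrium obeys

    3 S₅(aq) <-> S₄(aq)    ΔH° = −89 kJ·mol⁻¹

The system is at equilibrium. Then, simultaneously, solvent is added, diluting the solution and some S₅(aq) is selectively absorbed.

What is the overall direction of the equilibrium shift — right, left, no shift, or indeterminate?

Dilution lowers every aqueous concentration by the same factor. Δn_aq = 1 − 3 = -2, so the system shifts toward the side with more dissolved moles — to the left.
Removing S₅ (aq), a reactant, drives the reaction to the left.
All effects act in the same direction — net shift to the left.

left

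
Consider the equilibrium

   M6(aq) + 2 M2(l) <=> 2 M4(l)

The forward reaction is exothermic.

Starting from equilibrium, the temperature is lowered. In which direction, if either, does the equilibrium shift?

The forward reaction is exothermic. Lowering T favours the exothermic direction — shift to the right.

right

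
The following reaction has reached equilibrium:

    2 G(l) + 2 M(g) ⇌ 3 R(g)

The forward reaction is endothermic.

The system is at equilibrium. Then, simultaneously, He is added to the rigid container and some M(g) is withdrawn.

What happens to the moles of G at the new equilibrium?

At constant volume, adding an inert gas leaves every reacting species' partial pressure unchanged, so Q is unchanged — no shift from this change.
Removing M (g), a reactant, drives the reaction to the left.
The net shift is to the left. G is a reactant, so its amount increases.

increases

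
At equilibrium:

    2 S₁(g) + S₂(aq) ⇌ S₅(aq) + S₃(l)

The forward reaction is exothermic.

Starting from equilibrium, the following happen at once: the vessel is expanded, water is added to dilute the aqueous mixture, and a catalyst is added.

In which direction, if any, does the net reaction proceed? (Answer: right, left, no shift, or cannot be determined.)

left

Gas moles: reactants 2, products 0 (Δn_gas = -2). Expansion shifts the system toward the side with more moles of gas — to the left.
Dilution scales every aqueous concentration by the same factor. Δn_aq = 1 − 1 = 0, so Q is unchanged — no shift.
A catalyst speeds both forward and reverse rates equally; it changes neither Q nor K — no shift from this change.
Only the nonzero effect(s) matter; the net shift is to the left.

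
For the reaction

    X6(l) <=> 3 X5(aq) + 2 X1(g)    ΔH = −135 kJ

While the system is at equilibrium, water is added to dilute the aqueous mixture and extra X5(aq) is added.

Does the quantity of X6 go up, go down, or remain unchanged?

Dilution lowers every aqueous concentration by the same factor. Δn_aq = 3 − 0 = +3, so the system shifts toward the side with more dissolved moles — to the right.
Adding X5 (aq), a product, drives the reaction to the left.
The two effects oppose each other, so the net shift — and hence the change in X6 — cannot be determined from the given information.

cannot be determined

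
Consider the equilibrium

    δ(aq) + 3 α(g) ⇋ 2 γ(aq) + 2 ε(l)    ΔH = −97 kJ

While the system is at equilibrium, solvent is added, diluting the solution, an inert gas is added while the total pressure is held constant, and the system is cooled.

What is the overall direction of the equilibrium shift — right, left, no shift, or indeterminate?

cannot be determined

Dilution lowers every aqueous concentration by the same factor. Δn_aq = 2 − 1 = +1, so the system shifts toward the side with more dissolved moles — to the right.
Adding inert gas at constant total pressure expands the volume and lowers every reacting partial pressure. With Δn_gas = 0 − 3 = -3, Q moves away from K toward the side with fewer gas moles, so the system shifts toward the side with more gas moles — to the left.
The forward reaction is exothermic. Lowering T favours the exothermic direction — shift to the right.
The individual effects push in opposite directions; without quantitative information the net direction cannot be determined.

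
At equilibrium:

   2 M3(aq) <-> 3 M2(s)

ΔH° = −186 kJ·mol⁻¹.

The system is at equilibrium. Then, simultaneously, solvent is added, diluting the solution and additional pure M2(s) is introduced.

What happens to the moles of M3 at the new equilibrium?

Dilution lowers every aqueous concentration by the same factor. Δn_aq = 0 − 2 = -2, so the system shifts toward the side with more dissolved moles — to the left.
M2 is a pure solid; its activity is 1 regardless of amount, so Q is unaffected — no shift from this change.
The net shift is to the left. M3 is a reactant, so its amount increases.

increases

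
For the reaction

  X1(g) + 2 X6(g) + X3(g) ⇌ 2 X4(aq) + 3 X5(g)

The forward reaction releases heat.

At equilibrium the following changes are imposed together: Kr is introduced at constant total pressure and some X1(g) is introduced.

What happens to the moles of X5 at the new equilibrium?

Adding inert gas at constant total pressure expands the volume and lowers every reacting partial pressure. With Δn_gas = 3 − 4 = -1, Q moves away from K toward the side with fewer gas moles, so the system shifts toward the side with more gas moles — to the left.
Adding X1 (g), a reactant, drives the reaction to the right.
The two effects oppose each other, so the net shift — and hence the change in X5 — cannot be determined from the given information.

cannot be determined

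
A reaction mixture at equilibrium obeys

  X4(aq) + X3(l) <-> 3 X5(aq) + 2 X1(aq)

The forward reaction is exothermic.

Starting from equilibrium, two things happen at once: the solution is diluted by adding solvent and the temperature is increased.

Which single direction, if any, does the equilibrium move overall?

Dilution lowers every aqueous concentration by the same factor. Δn_aq = 5 − 1 = +4, so the system shifts toward the side with more dissolved moles — to the right.
The forward reaction is exothermic. Raising T favours the endothermic direction — shift to the left.
The individual effects push in opposite directions; without quantitative information the net direction cannot be determined.

cannot be determined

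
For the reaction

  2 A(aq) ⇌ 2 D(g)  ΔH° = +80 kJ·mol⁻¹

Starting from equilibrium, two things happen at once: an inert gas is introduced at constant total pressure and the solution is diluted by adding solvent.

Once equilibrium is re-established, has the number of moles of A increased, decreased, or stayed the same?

cannot be determined

Adding inert gas at constant total pressure expands the volume and lowers every reacting partial pressure. With Δn_gas = 2 − 0 = +2, Q moves away from K toward the side with fewer gas moles, so the system shifts toward the side with more gas moles — to the right.
Dilution lowers every aqueous concentration by the same factor. Δn_aq = 0 − 2 = -2, so the system shifts toward the side with more dissolved moles — to the left.
The two effects oppose each other, so the net shift — and hence the change in A — cannot be determined from the given information.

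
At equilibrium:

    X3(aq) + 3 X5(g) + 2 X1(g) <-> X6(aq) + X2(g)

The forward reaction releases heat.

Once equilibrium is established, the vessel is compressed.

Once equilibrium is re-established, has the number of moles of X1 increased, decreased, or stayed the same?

decreases

Gas moles: reactants 5, products 1 (Δn_gas = -4). Compression shifts the system toward the side with fewer moles of gas — to the right.
The net shift is to the right. X1 is a reactant, so its amount decreases.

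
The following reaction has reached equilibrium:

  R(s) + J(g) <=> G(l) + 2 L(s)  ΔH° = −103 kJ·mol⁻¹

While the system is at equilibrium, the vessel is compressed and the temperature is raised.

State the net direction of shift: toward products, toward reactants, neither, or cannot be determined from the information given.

Gas moles: reactants 1, products 0 (Δn_gas = -1). Compression shifts the system toward the side with fewer moles of gas — to the right.
The forward reaction is exothermic. Raising T favours the endothermic direction — shift to the left.
The individual effects push in opposite directions; without quantitative information the net direction cannot be determined.

cannot be determined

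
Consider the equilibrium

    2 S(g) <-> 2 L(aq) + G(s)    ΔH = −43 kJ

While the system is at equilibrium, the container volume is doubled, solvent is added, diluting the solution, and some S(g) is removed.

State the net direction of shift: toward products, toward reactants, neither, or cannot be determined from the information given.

cannot be determined

Gas moles: reactants 2, products 0 (Δn_gas = -2). Expansion shifts the system toward the side with more moles of gas — to the left.
Dilution lowers every aqueous concentration by the same factor. Δn_aq = 2 − 0 = +2, so the system shifts toward the side with more dissolved moles — to the right.
Removing S (g), a reactant, drives the reaction to the left.
The individual effects push in opposite directions; without quantitative information the net direction cannot be determined.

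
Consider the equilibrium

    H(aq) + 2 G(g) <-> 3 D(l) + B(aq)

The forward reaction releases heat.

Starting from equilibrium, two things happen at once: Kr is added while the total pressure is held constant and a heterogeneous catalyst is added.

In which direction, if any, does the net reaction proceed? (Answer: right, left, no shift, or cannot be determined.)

Adding inert gas at constant total pressure expands the volume and lowers every reacting partial pressure. With Δn_gas = 0 − 2 = -2, Q moves away from K toward the side with fewer gas moles, so the system shifts toward the side with more gas moles — to the left.
A catalyst speeds both forward and reverse rates equally; it changes neither Q nor K — no shift from this change.
Only the nonzero effect(s) matter; the net shift is to the left.

left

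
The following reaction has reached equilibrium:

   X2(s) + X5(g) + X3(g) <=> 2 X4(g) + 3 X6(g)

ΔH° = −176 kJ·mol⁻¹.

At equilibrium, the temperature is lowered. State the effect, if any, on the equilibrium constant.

K depends on temperature via the van 't Hoff relation. The forward reaction is exothermic, so lowering T increases K.

increases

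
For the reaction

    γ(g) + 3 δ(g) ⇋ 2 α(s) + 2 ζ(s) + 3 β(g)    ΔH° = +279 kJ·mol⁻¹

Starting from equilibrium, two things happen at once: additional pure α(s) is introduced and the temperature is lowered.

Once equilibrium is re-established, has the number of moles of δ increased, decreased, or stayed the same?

α is a pure solid; its activity is 1 regardless of amount, so Q is unaffected — no shift from this change.
The forward reaction is endothermic. Lowering T favours the exothermic direction — shift to the left.
The net shift is to the left. δ is a reactant, so its amount increases.

increases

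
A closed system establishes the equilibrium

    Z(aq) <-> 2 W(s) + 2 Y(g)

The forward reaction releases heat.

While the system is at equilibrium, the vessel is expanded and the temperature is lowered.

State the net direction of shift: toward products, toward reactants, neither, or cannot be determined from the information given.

Gas moles: reactants 0, products 2 (Δn_gas = +2). Expansion shifts the system toward the side with more moles of gas — to the right.
The forward reaction is exothermic. Lowering T favours the exothermic direction — shift to the right.
All effects act in the same direction — net shift to the right.

right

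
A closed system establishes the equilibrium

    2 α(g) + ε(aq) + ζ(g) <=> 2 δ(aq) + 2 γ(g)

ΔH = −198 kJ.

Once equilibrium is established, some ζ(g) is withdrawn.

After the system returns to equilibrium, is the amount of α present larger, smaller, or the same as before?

Removing ζ (g), a reactant, drives the reaction to the left.
The net shift is to the left. α is a reactant, so its amount increases.

increases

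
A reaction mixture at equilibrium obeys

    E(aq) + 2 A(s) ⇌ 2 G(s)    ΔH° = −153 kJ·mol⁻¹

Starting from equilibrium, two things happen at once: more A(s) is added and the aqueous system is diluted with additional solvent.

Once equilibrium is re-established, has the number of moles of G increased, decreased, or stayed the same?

A is a pure solid; its activity is 1 regardless of amount, so Q is unaffected — no shift from this change.
Dilution lowers every aqueous concentration by the same factor. Δn_aq = 0 − 1 = -1, so the system shifts toward the side with more dissolved moles — to the left.
The net shift is to the left. G is a product, so its amount decreases.

decreases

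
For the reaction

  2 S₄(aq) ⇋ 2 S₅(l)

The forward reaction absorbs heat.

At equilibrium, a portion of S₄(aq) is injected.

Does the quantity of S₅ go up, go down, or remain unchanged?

Adding S₄ (aq), a reactant, drives the reaction to the right.
The net shift is to the right. S₅ is a product, so its amount increases.

increases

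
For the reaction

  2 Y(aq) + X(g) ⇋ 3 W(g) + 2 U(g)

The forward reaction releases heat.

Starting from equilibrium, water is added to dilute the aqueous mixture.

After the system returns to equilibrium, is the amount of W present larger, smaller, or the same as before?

decreases

Dilution lowers every aqueous concentration by the same factor. Δn_aq = 0 − 2 = -2, so the system shifts toward the side with more dissolved moles — to the left.
The net shift is to the left. W is a product, so its amount decreases.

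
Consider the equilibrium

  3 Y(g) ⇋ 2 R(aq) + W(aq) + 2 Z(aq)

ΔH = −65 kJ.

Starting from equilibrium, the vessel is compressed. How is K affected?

The equilibrium constant depends only on temperature. This perturbation may move the position of equilibrium, but since T is unchanged, K itself is unchanged.

unchanged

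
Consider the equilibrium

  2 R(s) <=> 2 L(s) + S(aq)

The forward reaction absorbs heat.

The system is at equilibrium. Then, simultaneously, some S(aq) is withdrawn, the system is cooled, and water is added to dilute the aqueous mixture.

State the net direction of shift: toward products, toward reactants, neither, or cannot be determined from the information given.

Removing S (aq), a product, drives the reaction to the right.
The forward reaction is endothermic. Lowering T favours the exothermic direction — shift to the left.
Dilution lowers every aqueous concentration by the same factor. Δn_aq = 1 − 0 = +1, so the system shifts toward the side with more dissolved moles — to the right.
The individual effects push in opposite directions; without quantitative information the net direction cannot be determined.

cannot be determined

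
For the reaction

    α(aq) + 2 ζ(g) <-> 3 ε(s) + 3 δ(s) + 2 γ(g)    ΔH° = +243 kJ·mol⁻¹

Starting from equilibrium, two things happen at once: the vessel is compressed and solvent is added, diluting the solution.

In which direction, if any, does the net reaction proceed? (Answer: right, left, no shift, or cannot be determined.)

Gas moles: reactants 2, products 2. Δn_gas = 0, so a volume change leaves Q equal to K — no shift from this change.
Dilution lowers every aqueous concentration by the same factor. Δn_aq = 0 − 1 = -1, so the system shifts toward the side with more dissolved moles — to the left.
Only the nonzero effect(s) matter; the net shift is to the left.

left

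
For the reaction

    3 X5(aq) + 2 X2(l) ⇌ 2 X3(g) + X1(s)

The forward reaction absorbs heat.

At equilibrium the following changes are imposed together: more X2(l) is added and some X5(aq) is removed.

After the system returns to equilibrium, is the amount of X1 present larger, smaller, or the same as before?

X2 is a pure liquid; its activity is 1 regardless of amount, so Q is unaffected — no shift from this change.
Removing X5 (aq), a reactant, drives the reaction to the left.
The net shift is to the left. X1 is a product, so its amount decreases.

decreases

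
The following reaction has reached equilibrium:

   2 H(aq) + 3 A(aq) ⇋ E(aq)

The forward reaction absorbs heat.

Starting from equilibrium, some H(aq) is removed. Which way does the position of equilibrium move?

left

Removing H (aq), a reactant, drives the reaction to the left.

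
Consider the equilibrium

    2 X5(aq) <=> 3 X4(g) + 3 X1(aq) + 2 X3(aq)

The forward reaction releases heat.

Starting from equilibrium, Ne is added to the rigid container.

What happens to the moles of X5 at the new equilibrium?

At constant volume, adding an inert gas leaves every reacting species' partial pressure unchanged, so Q is unchanged — no shift from this change.
No net shift occurs, so the amount of X5 is unchanged.

unchanged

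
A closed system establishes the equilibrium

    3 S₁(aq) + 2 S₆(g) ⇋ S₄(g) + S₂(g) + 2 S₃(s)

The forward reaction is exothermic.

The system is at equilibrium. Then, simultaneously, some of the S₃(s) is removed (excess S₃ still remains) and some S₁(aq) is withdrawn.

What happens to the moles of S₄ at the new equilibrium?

S₃ is a pure solid; its activity is 1 regardless of amount, so Q is unaffected — no shift from this change.
Removing S₁ (aq), a reactant, drives the reaction to the left.
The net shift is to the left. S₄ is a product, so its amount decreases.

decreases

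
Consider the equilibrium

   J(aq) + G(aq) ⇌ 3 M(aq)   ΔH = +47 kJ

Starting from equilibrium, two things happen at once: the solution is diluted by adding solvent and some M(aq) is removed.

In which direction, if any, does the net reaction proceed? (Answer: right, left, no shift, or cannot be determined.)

right

Dilution lowers every aqueous concentration by the same factor. Δn_aq = 3 − 2 = +1, so the system shifts toward the side with more dissolved moles — to the right.
Removing M (aq), a product, drives the reaction to the right.
All effects act in the same direction — net shift to the right.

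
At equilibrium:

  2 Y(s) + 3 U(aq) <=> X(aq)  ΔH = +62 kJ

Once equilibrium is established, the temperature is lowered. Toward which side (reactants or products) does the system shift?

The forward reaction is endothermic. Lowering T favours the exothermic direction — shift to the left.

left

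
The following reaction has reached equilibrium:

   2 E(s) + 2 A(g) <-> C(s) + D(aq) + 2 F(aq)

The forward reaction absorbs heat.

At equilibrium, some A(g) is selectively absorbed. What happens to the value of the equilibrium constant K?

The equilibrium constant depends only on temperature. This perturbation may move the position of equilibrium, but since T is unchanged, K itself is unchanged.

unchanged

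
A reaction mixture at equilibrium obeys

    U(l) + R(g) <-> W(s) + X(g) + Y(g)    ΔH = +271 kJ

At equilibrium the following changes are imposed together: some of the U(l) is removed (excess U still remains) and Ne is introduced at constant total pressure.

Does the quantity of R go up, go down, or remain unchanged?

U is a pure liquid; its activity is 1 regardless of amount, so Q is unaffected — no shift from this change.
Adding inert gas at constant total pressure expands the volume and lowers every reacting partial pressure. With Δn_gas = 2 − 1 = +1, Q moves away from K toward the side with fewer gas moles, so the system shifts toward the side with more gas moles — to the right.
The net shift is to the right. R is a reactant, so its amount decreases.

decreases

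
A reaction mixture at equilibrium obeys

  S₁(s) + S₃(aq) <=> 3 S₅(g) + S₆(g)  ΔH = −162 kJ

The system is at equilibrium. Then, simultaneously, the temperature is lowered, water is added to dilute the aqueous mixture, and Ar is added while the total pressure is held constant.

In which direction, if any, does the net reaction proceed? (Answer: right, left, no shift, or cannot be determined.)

The forward reaction is exothermic. Lowering T favours the exothermic direction — shift to the right.
Dilution lowers every aqueous concentration by the same factor. Δn_aq = 0 − 1 = -1, so the system shifts toward the side with more dissolved moles — to the left.
Adding inert gas at constant total pressure expands the volume and lowers every reacting partial pressure. With Δn_gas = 4 − 0 = +4, Q moves away from K toward the side with fewer gas moles, so the system shifts toward the side with more gas moles — to the right.
The individual effects push in opposite directions; without quantitative information the net direction cannot be determined.

cannot be determined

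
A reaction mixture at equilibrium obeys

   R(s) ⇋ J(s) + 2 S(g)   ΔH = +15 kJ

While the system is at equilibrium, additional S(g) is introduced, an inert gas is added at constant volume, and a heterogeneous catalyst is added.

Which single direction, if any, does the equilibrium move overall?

left

Adding S (g), a product, drives the reaction to the left.
At constant volume, adding an inert gas leaves every reacting species' partial pressure unchanged, so Q is unchanged — no shift from this change.
A catalyst speeds both forward and reverse rates equally; it changes neither Q nor K — no shift from this change.
Only the nonzero effect(s) matter; the net shift is to the left.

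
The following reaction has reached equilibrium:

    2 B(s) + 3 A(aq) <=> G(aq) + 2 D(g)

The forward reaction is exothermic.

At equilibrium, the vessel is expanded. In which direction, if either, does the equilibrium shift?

right

Gas moles: reactants 0, products 2 (Δn_gas = +2). Expansion shifts the system toward the side with more moles of gas — to the right.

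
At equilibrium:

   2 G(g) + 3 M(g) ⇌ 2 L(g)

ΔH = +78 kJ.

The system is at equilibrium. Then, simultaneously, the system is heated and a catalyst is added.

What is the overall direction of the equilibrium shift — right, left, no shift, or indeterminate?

The forward reaction is endothermic. Raising T favours the endothermic direction — shift to the right.
A catalyst speeds both forward and reverse rates equally; it changes neither Q nor K — no shift from this change.
Only the nonzero effect(s) matter; the net shift is to the right.

right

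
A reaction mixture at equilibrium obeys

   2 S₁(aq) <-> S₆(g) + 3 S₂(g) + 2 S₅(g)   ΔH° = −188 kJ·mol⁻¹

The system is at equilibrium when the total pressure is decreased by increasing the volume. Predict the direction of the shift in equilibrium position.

Gas moles: reactants 0, products 6 (Δn_gas = +6). Expansion shifts the system toward the side with more moles of gas — to the right.

right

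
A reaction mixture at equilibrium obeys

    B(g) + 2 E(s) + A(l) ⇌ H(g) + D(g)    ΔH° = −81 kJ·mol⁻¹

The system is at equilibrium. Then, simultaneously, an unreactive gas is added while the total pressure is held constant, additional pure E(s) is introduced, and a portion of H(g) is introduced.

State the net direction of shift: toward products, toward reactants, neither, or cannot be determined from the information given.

Adding inert gas at constant total pressure expands the volume and lowers every reacting partial pressure. With Δn_gas = 2 − 1 = +1, Q moves away from K toward the side with fewer gas moles, so the system shifts toward the side with more gas moles — to the right.
E is a pure solid; its activity is 1 regardless of amount, so Q is unaffected — no shift from this change.
Adding H (g), a product, drives the reaction to the left.
The individual effects push in opposite directions; without quantitative information the net direction cannot be determined.

cannot be determined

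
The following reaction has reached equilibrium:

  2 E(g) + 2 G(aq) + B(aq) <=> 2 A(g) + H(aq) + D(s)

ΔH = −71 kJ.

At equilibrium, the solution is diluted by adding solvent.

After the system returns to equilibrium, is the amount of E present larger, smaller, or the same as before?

increases

Dilution lowers every aqueous concentration by the same factor. Δn_aq = 1 − 3 = -2, so the system shifts toward the side with more dissolved moles — to the left.
The net shift is to the left. E is a reactant, so its amount increases.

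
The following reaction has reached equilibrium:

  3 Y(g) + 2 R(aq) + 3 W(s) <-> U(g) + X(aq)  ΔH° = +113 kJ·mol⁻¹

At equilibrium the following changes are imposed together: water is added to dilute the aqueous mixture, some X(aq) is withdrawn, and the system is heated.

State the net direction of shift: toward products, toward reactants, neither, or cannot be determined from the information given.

cannot be determined

Dilution lowers every aqueous concentration by the same factor. Δn_aq = 1 − 2 = -1, so the system shifts toward the side with more dissolved moles — to the left.
Removing X (aq), a product, drives the reaction to the right.
The forward reaction is endothermic. Raising T favours the endothermic direction — shift to the right.
The individual effects push in opposite directions; without quantitative information the net direction cannot be determined.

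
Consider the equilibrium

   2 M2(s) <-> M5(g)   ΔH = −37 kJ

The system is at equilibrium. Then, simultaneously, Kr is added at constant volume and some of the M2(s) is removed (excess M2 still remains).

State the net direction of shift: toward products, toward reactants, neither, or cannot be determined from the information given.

no shift

At constant volume, adding an inert gas leaves every reacting species' partial pressure unchanged, so Q is unchanged — no shift from this change.
M2 is a pure solid; its activity is 1 regardless of amount, so Q is unaffected — no shift from this change.
None of the changes alters Q relative to K, so there is no net shift.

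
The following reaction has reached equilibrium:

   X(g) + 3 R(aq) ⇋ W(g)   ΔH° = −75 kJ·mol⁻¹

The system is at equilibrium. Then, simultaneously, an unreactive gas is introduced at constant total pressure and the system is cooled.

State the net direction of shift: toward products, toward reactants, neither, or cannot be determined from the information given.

right

Adding inert gas at constant total pressure expands the volume, scaling every reacting partial pressure by the same factor. Δn_gas = 1 − 1 = 0, so Q is unchanged — no shift.
The forward reaction is exothermic. Lowering T favours the exothermic direction — shift to the right.
Only the nonzero effect(s) matter; the net shift is to the right.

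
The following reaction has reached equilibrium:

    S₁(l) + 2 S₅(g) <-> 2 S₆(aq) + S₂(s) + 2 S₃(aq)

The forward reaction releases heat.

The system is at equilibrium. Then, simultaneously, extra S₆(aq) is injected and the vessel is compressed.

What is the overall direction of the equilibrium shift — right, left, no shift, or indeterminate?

cannot be determined

Adding S₆ (aq), a product, drives the reaction to the left.
Gas moles: reactants 2, products 0 (Δn_gas = -2). Compression shifts the system toward the side with fewer moles of gas — to the right.
The individual effects push in opposite directions; without quantitative information the net direction cannot be determined.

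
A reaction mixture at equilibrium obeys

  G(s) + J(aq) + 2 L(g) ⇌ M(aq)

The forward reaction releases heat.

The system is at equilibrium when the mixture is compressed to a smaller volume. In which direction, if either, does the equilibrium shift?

right

Gas moles: reactants 2, products 0 (Δn_gas = -2). Compression shifts the system toward the side with fewer moles of gas — to the right.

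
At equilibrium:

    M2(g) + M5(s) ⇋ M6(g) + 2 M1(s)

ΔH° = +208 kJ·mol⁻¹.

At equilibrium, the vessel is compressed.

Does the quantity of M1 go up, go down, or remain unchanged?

Gas moles: reactants 1, products 1. Δn_gas = 0, so a volume change leaves Q equal to K — no shift from this change.
No net shift occurs, so the amount of M1 is unchanged.

unchanged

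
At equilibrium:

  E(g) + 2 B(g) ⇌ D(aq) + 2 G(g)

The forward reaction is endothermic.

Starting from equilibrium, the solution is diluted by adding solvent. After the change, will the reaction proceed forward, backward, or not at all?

Dilution lowers every aqueous concentration by the same factor. Δn_aq = 1 − 0 = +1, so the system shifts toward the side with more dissolved moles — to the right.

right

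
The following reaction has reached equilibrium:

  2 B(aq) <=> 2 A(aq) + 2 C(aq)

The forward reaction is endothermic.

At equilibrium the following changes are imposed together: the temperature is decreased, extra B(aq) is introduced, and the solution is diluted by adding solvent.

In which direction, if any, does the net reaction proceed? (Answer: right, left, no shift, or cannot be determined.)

The forward reaction is endothermic. Lowering T favours the exothermic direction — shift to the left.
Adding B (aq), a reactant, drives the reaction to the right.
Dilution lowers every aqueous concentration by the same factor. Δn_aq = 4 − 2 = +2, so the system shifts toward the side with more dissolved moles — to the right.
The individual effects push in opposite directions; without quantitative information the net direction cannot be determined.

cannot be determined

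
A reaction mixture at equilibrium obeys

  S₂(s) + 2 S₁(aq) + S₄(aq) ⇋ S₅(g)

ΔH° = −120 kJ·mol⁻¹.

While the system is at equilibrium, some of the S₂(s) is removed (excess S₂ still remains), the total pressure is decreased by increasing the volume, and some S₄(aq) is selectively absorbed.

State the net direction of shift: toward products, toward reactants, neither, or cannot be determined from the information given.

cannot be determined

S₂ is a pure solid; its activity is 1 regardless of amount, so Q is unaffected — no shift from this change.
Gas moles: reactants 0, products 1 (Δn_gas = +1). Expansion shifts the system toward the side with more moles of gas — to the right.
Removing S₄ (aq), a reactant, drives the reaction to the left.
The individual effects push in opposite directions; without quantitative information the net direction cannot be determined.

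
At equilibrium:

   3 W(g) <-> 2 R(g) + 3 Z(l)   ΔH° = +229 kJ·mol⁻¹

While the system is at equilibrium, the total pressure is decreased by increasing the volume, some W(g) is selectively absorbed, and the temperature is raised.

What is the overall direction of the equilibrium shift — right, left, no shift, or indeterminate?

cannot be determined

Gas moles: reactants 3, products 2 (Δn_gas = -1). Expansion shifts the system toward the side with more moles of gas — to the left.
Removing W (g), a reactant, drives the reaction to the left.
The forward reaction is endothermic. Raising T favours the endothermic direction — shift to the right.
The individual effects push in opposite directions; without quantitative information the net direction cannot be determined.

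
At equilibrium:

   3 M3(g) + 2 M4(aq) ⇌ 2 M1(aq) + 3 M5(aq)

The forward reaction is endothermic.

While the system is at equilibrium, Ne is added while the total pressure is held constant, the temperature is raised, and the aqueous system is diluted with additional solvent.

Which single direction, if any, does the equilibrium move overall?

cannot be determined

Adding inert gas at constant total pressure expands the volume and lowers every reacting partial pressure. With Δn_gas = 0 − 3 = -3, Q moves away from K toward the side with fewer gas moles, so the system shifts toward the side with more gas moles — to the left.
The forward reaction is endothermic. Raising T favours the endothermic direction — shift to the right.
Dilution lowers every aqueous concentration by the same factor. Δn_aq = 5 − 2 = +3, so the system shifts toward the side with more dissolved moles — to the right.
The individual effects push in opposite directions; without quantitative information the net direction cannot be determined.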